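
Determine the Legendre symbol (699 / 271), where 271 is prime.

-1

First reduce: 699 ≡ 157 (mod 271).
Reciprocity: 157 ≡ 1 and 271 ≡ 3 (mod 4), so (157/271) = +(271/157).
Reduce top mod 157: now compute (114/157).
Pull out 2: since 157 ≡ 5 (mod 8), (2/157) = -1.
Reciprocity: 57 ≡ 1 and 157 ≡ 1 (mod 4), so (57/157) = +(157/57).
Reduce top mod 57: now compute (43/57).
Reciprocity: 43 ≡ 3 and 57 ≡ 1 (mod 4), so (43/57) = +(57/43).
Reduce top mod 43: now compute (14/43).
Pull out 2: since 43 ≡ 3 (mod 8), (2/43) = -1.
Reciprocity: 7 ≡ 3 and 43 ≡ 3 (mod 4), so (7/43) = −(43/7).
Reduce top mod 7: now compute (1/7).
Reached (1/7) = 1. Collecting the sign flips along the way, the symbol is -1.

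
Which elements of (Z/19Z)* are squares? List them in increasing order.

Square k = 1,…,9 (k and 19−k give the same square):
1²=1, 2²=4, 3²=9, 4²=16, 5²≡6, 6²≡17, 7²≡11, 8²≡7, 9²≡5 (mod 19).
So the quadratic residues mod 19 are {1, 4, 5, 6, 7, 9, 11, 16, 17}.

1 4 5 6 7 9 11 16 17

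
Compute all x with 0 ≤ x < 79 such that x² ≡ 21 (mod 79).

10, 69

Since 79 ≡ 3 (mod 4), a square root of 21 is 21^((79+1)/4) = 21^20 mod 79.
Repeated squaring: 21^2≡46, 21^4≡62, 21^8≡52, 21^16≡18 (mod 79).
21^20 = 21^(16+4) ≡ 10 (mod 79).
Check: 10² = 100 ≡ 21 (mod 79). The two roots are 10 and 69.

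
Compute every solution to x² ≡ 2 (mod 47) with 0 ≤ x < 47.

Since 47 ≡ 3 (mod 4), a square root of 2 is 2^((47+1)/4) = 2^12 mod 47.
Repeated squaring: 2^2≡4, 2^4≡16, 2^8≡21 (mod 47).
2^12 = 2^(8+4) ≡ 7 (mod 47).
Check: 7² = 49 ≡ 2 (mod 47). The two roots are 7 and 40.

7, 40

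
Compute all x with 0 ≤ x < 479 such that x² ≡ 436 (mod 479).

Since 479 ≡ 3 (mod 4), a square root of 436 is 436^((479+1)/4) = 436^120 mod 479.
Repeated squaring: 436^2≡412, 436^4≡178, 436^8≡70, 436^16≡110, 436^32≡125, 436^64≡297 (mod 479).
436^120 = 436^(64+32+16+8) ≡ 90 (mod 479).
Check: 90² = 8100 ≡ 436 (mod 479). The two roots are 90 and 389.

90, 389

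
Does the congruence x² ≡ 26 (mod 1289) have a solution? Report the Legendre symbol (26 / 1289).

Pull out 2: since 1289 ≡ 1 (mod 8), (2/1289) = +1.
Reciprocity: 13 ≡ 1 and 1289 ≡ 1 (mod 4), so (13/1289) = +(1289/13).
Reduce top mod 13: now compute (2/13).
Pull out 2: since 13 ≡ 5 (mod 8), (2/13) = -1.
Reached (1/13) = 1. Collecting the sign flips along the way, the symbol is -1.

-1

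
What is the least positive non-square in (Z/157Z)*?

2

(2/157) = −1, so 2 is the smallest positive non-residue mod 157.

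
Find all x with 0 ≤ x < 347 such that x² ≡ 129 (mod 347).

167, 180

Since 347 ≡ 3 (mod 4), a square root of 129 is 129^((347+1)/4) = 129^87 mod 347.
Repeated squaring: 129^2≡332, 129^4≡225, 129^8≡310, 129^16≡328, 129^32≡14, 129^64≡196 (mod 347).
129^87 = 129^(64+16+4+2+1) ≡ 167 (mod 347).
Check: 167² = 27889 ≡ 129 (mod 347). The two roots are 167 and 180.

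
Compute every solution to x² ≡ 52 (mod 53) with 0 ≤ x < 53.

23, 30

53 ≡ 1 (mod 4), so we find a root by search.
Trying successive values, 23² = 529 ≡ 52 (mod 53). The other root is 53 − 23 = 30.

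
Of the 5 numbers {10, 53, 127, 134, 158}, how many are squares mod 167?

(10/167) = -1 → non-residue.
(53/167) = -1 → non-residue.
(127/167) = +1 → QR.
(134/167) = -1 → non-residue.
(158/167) = -1 → non-residue.
Total quadratic residues among the 5: 1.

1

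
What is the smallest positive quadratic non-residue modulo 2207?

5

(2/2207) = +1, so 2 is a residue.
(3/2207) = +1, so 3 is a residue.
(4/2207) = +1, so 4 is a residue.
(5/2207) = −1, so 5 is the smallest positive non-residue mod 2207.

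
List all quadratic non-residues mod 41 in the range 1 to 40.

Square k = 1,…,20 (k and 41−k give the same square):
1²=1, 2²=4, 3²=9, 4²=16, 5²=25, 6²=36, 7²≡8, 8²≡23, 9²≡40, 10²≡18, 11²≡39, 12²≡21, 13²≡5, 14²≡32, 15²≡20, 16²≡10, 17²≡2, 18²≡37, 19²≡33, 20²≡31 (mod 41).
The residues are {1, 2, 4, 5, 8, 9, 10, 16, 18, 20, 21, 23, 25, 31, 32, 33, 36, 37, 39, 40}; the non-residues are the remaining 20 nonzero classes.

3,6,7,11,12,13,14,15,17,19,22,24,26,27,28,29,30,34,35,38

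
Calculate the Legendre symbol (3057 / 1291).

First reduce: 3057 ≡ 475 (mod 1291).
Reciprocity: 475 ≡ 3 and 1291 ≡ 3 (mod 4), so (475/1291) = −(1291/475).
Reduce top mod 475: now compute (341/475).
Reciprocity: 341 ≡ 1 and 475 ≡ 3 (mod 4), so (341/475) = +(475/341).
Reduce top mod 341: now compute (134/341).
Pull out 2: since 341 ≡ 5 (mod 8), (2/341) = -1.
Reciprocity: 67 ≡ 3 and 341 ≡ 1 (mod 4), so (67/341) = +(341/67).
Reduce top mod 67: now compute (6/67).
Pull out 2: since 67 ≡ 3 (mod 8), (2/67) = -1.
Reciprocity: 3 ≡ 3 and 67 ≡ 3 (mod 4), so (3/67) = −(67/3).
Reduce top mod 3: now compute (1/3).
Reached (1/3) = 1. Collecting the sign flips along the way, the symbol is +1.

1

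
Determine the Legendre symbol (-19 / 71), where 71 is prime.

-1

First reduce: -19 ≡ 52 (mod 71).
Pull out 2^2: since 71 ≡ 7 (mod 8), (2/71) = +1, so (2/71)^2 = +1.
Reciprocity: 13 ≡ 1 and 71 ≡ 3 (mod 4), so (13/71) = +(71/13).
Reduce top mod 13: now compute (6/13).
Pull out 2: since 13 ≡ 5 (mod 8), (2/13) = -1.
Reciprocity: 3 ≡ 3 and 13 ≡ 1 (mod 4), so (3/13) = +(13/3).
Reduce top mod 3: now compute (1/3).
Reached (1/3) = 1. Collecting the sign flips along the way, the symbol is -1.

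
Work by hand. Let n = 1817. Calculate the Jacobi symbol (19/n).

-1

Reciprocity: 19 ≡ 3 and 1817 ≡ 1 (mod 4), so (19/1817) = +(1817/19).
Reduce top mod 19: now compute (12/19).
Pull out 2^2: since 19 ≡ 3 (mod 8), (2/19) = -1, so (2/19)^2 = +1.
Reciprocity: 3 ≡ 3 and 19 ≡ 3 (mod 4), so (3/19) = −(19/3).
Reduce top mod 3: now compute (1/3).
Reached (1/3) = 1. Collecting the sign flips along the way, the symbol is -1.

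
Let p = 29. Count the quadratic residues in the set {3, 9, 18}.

1

(3/29) = -1 → non-residue.
(9/29) = +1 → QR.
(18/29) = -1 → non-residue.
Total quadratic residues among the 3: 1.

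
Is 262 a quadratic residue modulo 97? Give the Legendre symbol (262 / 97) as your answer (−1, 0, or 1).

Euler's criterion: (262/97) ≡ 68^48 (mod 97).
68^2 ≡ 65 (mod 97)
68^4 ≡ 54 (mod 97)
68^8 ≡ 6 (mod 97)
68^16 ≡ 36 (mod 97)
68^32 ≡ 35 (mod 97)
68^48 = 68^(32+16) ≡ 96 (mod 97).
Result is 96 ≡ −1, so (262/97) = −1.

-1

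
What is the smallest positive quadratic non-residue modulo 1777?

(2/1777) = +1, so 2 is a residue.
(3/1777) = +1, so 3 is a residue.
(4/1777) = +1, so 4 is a residue.
(5/1777) = −1, so 5 is the smallest positive non-residue mod 1777.

5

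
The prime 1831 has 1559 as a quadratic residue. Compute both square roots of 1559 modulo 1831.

Since 1831 ≡ 3 (mod 4), a square root of 1559 is 1559^((1831+1)/4) = 1559^458 mod 1831.
Repeated squaring: 1559^2≡744, 1559^4≡574, 1559^8≡1727, 1559^16≡1661, 1559^32≡1435, 1559^64≡1181, 1559^128≡1370, 1559^256≡125 (mod 1831).
1559^458 = 1559^(256+128+64+8+2) ≡ 1535 (mod 1831).
Check: 1535² = 2356225 ≡ 1559 (mod 1831). The two roots are 296 and 1535.

296, 1535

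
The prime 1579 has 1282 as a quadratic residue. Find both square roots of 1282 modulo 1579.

Since 1579 ≡ 3 (mod 4), a square root of 1282 is 1282^((1579+1)/4) = 1282^395 mod 1579.
Repeated squaring: 1282^2≡1364, 1282^4≡434, 1282^8≡455, 1282^16≡176, 1282^32≡975, 1282^64≡67, 1282^128≡1331, 1282^256≡1502 (mod 1579).
1282^395 = 1282^(256+128+8+2+1) ≡ 1319 (mod 1579).
Check: 1319² = 1739761 ≡ 1282 (mod 1579). The two roots are 260 and 1319.

260, 1319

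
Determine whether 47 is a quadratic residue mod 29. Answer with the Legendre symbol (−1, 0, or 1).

First reduce: 47 ≡ 18 (mod 29).
Pull out 2: since 29 ≡ 5 (mod 8), (2/29) = -1.
Reciprocity: 9 ≡ 1 and 29 ≡ 1 (mod 4), so (9/29) = +(29/9).
Reduce top mod 9: now compute (2/9).
Pull out 2: since 9 ≡ 1 (mod 8), (2/9) = +1.
Reached (1/9) = 1. Collecting the sign flips along the way, the symbol is -1.

-1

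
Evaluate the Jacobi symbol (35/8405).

0

Reciprocity: 35 ≡ 3 and 8405 ≡ 1 (mod 4), so (35/8405) = +(8405/35).
Reduce top mod 35: now compute (5/35).
Reciprocity: 5 ≡ 1 and 35 ≡ 3 (mod 4), so (5/35) = +(35/5).
Reduce top mod 5: now compute (0/5).
Top reduces to 0: gcd > 1, so the symbol is 0.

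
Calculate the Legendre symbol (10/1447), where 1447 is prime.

-1

Pull out 2: since 1447 ≡ 7 (mod 8), (2/1447) = +1.
Reciprocity: 5 ≡ 1 and 1447 ≡ 3 (mod 4), so (5/1447) = +(1447/5).
Reduce top mod 5: now compute (2/5).
Pull out 2: since 5 ≡ 5 (mod 8), (2/5) = -1.
Reached (1/5) = 1. Collecting the sign flips along the way, the symbol is -1.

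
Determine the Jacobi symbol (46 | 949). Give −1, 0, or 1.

Pull out 2: since 949 ≡ 5 (mod 8), (2/949) = -1.
Reciprocity: 23 ≡ 3 and 949 ≡ 1 (mod 4), so (23/949) = +(949/23).
Reduce top mod 23: now compute (6/23).
Pull out 2: since 23 ≡ 7 (mod 8), (2/23) = +1.
Reciprocity: 3 ≡ 3 and 23 ≡ 3 (mod 4), so (3/23) = −(23/3).
Reduce top mod 3: now compute (2/3).
Pull out 2: since 3 ≡ 3 (mod 8), (2/3) = -1.
Reached (1/3) = 1. Collecting the sign flips along the way, the symbol is -1.

-1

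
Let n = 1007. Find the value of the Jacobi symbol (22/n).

Pull out 2: since 1007 ≡ 7 (mod 8), (2/1007) = +1.
Reciprocity: 11 ≡ 3 and 1007 ≡ 3 (mod 4), so (11/1007) = −(1007/11).
Reduce top mod 11: now compute (6/11).
Pull out 2: since 11 ≡ 3 (mod 8), (2/11) = -1.
Reciprocity: 3 ≡ 3 and 11 ≡ 3 (mod 4), so (3/11) = −(11/3).
Reduce top mod 3: now compute (2/3).
Pull out 2: since 3 ≡ 3 (mod 8), (2/3) = -1.
Reached (1/3) = 1. Collecting the sign flips along the way, the symbol is +1.

1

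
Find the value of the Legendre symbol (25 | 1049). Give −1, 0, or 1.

1

Reciprocity: 25 ≡ 1 and 1049 ≡ 1 (mod 4), so (25/1049) = +(1049/25).
Reduce top mod 25: now compute (24/25).
Pull out 2^3: since 25 ≡ 1 (mod 8), (2/25) = +1, so (2/25)^3 = +1.
Reciprocity: 3 ≡ 3 and 25 ≡ 1 (mod 4), so (3/25) = +(25/3).
Reduce top mod 3: now compute (1/3).
Reached (1/3) = 1. Collecting the sign flips along the way, the symbol is +1.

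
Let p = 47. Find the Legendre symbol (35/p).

-1

Reciprocity: 35 ≡ 3 and 47 ≡ 3 (mod 4), so (35/47) = −(47/35).
Reduce top mod 35: now compute (12/35).
Pull out 2^2: since 35 ≡ 3 (mod 8), (2/35) = -1, so (2/35)^2 = +1.
Reciprocity: 3 ≡ 3 and 35 ≡ 3 (mod 4), so (3/35) = −(35/3).
Reduce top mod 3: now compute (2/3).
Pull out 2: since 3 ≡ 3 (mod 8), (2/3) = -1.
Reached (1/3) = 1. Collecting the sign flips along the way, the symbol is -1.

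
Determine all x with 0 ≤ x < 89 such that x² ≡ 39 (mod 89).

22, 67

89 ≡ 1 (mod 4), so we find a root by search.
Trying successive values, 22² = 484 ≡ 39 (mod 89). The other root is 89 − 22 = 67.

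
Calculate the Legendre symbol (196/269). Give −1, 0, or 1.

1

Pull out 2^2: since 269 ≡ 5 (mod 8), (2/269) = -1, so (2/269)^2 = +1.
Reciprocity: 49 ≡ 1 and 269 ≡ 1 (mod 4), so (49/269) = +(269/49).
Reduce top mod 49: now compute (24/49).
Pull out 2^3: since 49 ≡ 1 (mod 8), (2/49) = +1, so (2/49)^3 = +1.
Reciprocity: 3 ≡ 3 and 49 ≡ 1 (mod 4), so (3/49) = +(49/3).
Reduce top mod 3: now compute (1/3).
Reached (1/3) = 1. Collecting the sign flips along the way, the symbol is +1.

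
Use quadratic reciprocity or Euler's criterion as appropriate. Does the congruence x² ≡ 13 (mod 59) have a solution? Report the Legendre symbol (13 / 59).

-1

Reciprocity: 13 ≡ 1 and 59 ≡ 3 (mod 4), so (13/59) = +(59/13).
Reduce top mod 13: now compute (7/13).
Reciprocity: 7 ≡ 3 and 13 ≡ 1 (mod 4), so (7/13) = +(13/7).
Reduce top mod 7: now compute (6/7).
Pull out 2: since 7 ≡ 7 (mod 8), (2/7) = +1.
Reciprocity: 3 ≡ 3 and 7 ≡ 3 (mod 4), so (3/7) = −(7/3).
Reduce top mod 3: now compute (1/3).
Reached (1/3) = 1. Collecting the sign flips along the way, the symbol is -1.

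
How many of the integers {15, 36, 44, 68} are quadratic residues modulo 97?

2

(15/97) = -1 → non-residue.
(36/97) = +1 → QR.
(44/97) = +1 → QR.
(68/97) = -1 → non-residue.
Total quadratic residues among the 4: 2.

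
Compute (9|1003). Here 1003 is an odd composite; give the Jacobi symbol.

Reciprocity: 9 ≡ 1 and 1003 ≡ 3 (mod 4), so (9/1003) = +(1003/9).
Reduce top mod 9: now compute (4/9).
Pull out 2^2: since 9 ≡ 1 (mod 8), (2/9) = +1, so (2/9)^2 = +1.
Reached (1/9) = 1. Collecting the sign flips along the way, the symbol is +1.

1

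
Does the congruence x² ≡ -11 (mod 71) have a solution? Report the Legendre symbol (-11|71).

1

First reduce: -11 ≡ 60 (mod 71).
Pull out 2^2: since 71 ≡ 7 (mod 8), (2/71) = +1, so (2/71)^2 = +1.
Reciprocity: 15 ≡ 3 and 71 ≡ 3 (mod 4), so (15/71) = −(71/15).
Reduce top mod 15: now compute (11/15).
Reciprocity: 11 ≡ 3 and 15 ≡ 3 (mod 4), so (11/15) = −(15/11).
Reduce top mod 11: now compute (4/11).
Pull out 2^2: since 11 ≡ 3 (mod 8), (2/11) = -1, so (2/11)^2 = +1.
Reached (1/11) = 1. Collecting the sign flips along the way, the symbol is +1.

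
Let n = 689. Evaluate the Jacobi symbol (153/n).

1

Reciprocity: 153 ≡ 1 and 689 ≡ 1 (mod 4), so (153/689) = +(689/153).
Reduce top mod 153: now compute (77/153).
Reciprocity: 77 ≡ 1 and 153 ≡ 1 (mod 4), so (77/153) = +(153/77).
Reduce top mod 77: now compute (76/77).
Pull out 2^2: since 77 ≡ 5 (mod 8), (2/77) = -1, so (2/77)^2 = +1.
Reciprocity: 19 ≡ 3 and 77 ≡ 1 (mod 4), so (19/77) = +(77/19).
Reduce top mod 19: now compute (1/19).
Reached (1/19) = 1. Collecting the sign flips along the way, the symbol is +1.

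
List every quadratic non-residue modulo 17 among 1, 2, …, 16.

3,5,6,7,10,11,12,14

Square k = 1,…,8 (k and 17−k give the same square):
1²=1, 2²=4, 3²=9, 4²=16, 5²≡8, 6²≡2, 7²≡15, 8²≡13 (mod 17).
The residues are {1, 2, 4, 8, 9, 13, 15, 16}; the non-residues are the remaining 8 nonzero classes.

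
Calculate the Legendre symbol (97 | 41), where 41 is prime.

First reduce: 97 ≡ 15 (mod 41).
Reciprocity: 15 ≡ 3 and 41 ≡ 1 (mod 4), so (15/41) = +(41/15).
Reduce top mod 15: now compute (11/15).
Reciprocity: 11 ≡ 3 and 15 ≡ 3 (mod 4), so (11/15) = −(15/11).
Reduce top mod 11: now compute (4/11).
Pull out 2^2: since 11 ≡ 3 (mod 8), (2/11) = -1, so (2/11)^2 = +1.
Reached (1/11) = 1. Collecting the sign flips along the way, the symbol is -1.

-1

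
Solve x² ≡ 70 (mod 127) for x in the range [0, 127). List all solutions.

Since 127 ≡ 3 (mod 4), a square root of 70 is 70^((127+1)/4) = 70^32 mod 127.
Repeated squaring: 70^2≡74, 70^4≡15, 70^8≡98, 70^16≡79, 70^32≡18 (mod 127).
70^32 = 70^(32) ≡ 18 (mod 127).
Check: 18² = 324 ≡ 70 (mod 127). The two roots are 18 and 109.

18, 109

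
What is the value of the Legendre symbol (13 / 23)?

1

Reciprocity: 13 ≡ 1 and 23 ≡ 3 (mod 4), so (13/23) = +(23/13).
Reduce top mod 13: now compute (10/13).
Pull out 2: since 13 ≡ 5 (mod 8), (2/13) = -1.
Reciprocity: 5 ≡ 1 and 13 ≡ 1 (mod 4), so (5/13) = +(13/5).
Reduce top mod 5: now compute (3/5).
Reciprocity: 3 ≡ 3 and 5 ≡ 1 (mod 4), so (3/5) = +(5/3).
Reduce top mod 3: now compute (2/3).
Pull out 2: since 3 ≡ 3 (mod 8), (2/3) = -1.
Reached (1/3) = 1. Collecting the sign flips along the way, the symbol is +1.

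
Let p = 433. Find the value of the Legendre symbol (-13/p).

Euler's criterion: (-13/433) ≡ 420^216 (mod 433).
420^2 ≡ 169 (mod 433)
420^4 ≡ 416 (mod 433)
420^8 ≡ 289 (mod 433)
420^16 ≡ 385 (mod 433)
420^32 ≡ 139 (mod 433)
420^64 ≡ 269 (mod 433)
420^128 ≡ 50 (mod 433)
420^216 = 420^(128+64+16+8) ≡ 1 (mod 433).
Result is 1, so (-13/433) = 1.

1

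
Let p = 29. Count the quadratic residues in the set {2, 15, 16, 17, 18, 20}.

2

(2/29) = -1 → non-residue.
(15/29) = -1 → non-residue.
(16/29) = +1 → QR.
(17/29) = -1 → non-residue.
(18/29) = -1 → non-residue.
(20/29) = +1 → QR.
Total quadratic residues among the 6: 2.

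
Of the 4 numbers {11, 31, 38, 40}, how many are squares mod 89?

2

(11/89) = +1 → QR.
(31/89) = -1 → non-residue.
(38/89) = -1 → non-residue.
(40/89) = +1 → QR.
Total quadratic residues among the 4: 2.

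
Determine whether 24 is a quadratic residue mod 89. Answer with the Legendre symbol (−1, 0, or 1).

Pull out 2^3: since 89 ≡ 1 (mod 8), (2/89) = +1, so (2/89)^3 = +1.
Reciprocity: 3 ≡ 3 and 89 ≡ 1 (mod 4), so (3/89) = +(89/3).
Reduce top mod 3: now compute (2/3).
Pull out 2: since 3 ≡ 3 (mod 8), (2/3) = -1.
Reached (1/3) = 1. Collecting the sign flips along the way, the symbol is -1.

-1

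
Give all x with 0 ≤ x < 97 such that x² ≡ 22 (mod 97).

33, 64

97 ≡ 1 (mod 4), so we find a root by search.
Trying successive values, 33² = 1089 ≡ 22 (mod 97). The other root is 97 − 33 = 64.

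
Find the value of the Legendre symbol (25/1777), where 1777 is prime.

Reciprocity: 25 ≡ 1 and 1777 ≡ 1 (mod 4), so (25/1777) = +(1777/25).
Reduce top mod 25: now compute (2/25).
Pull out 2: since 25 ≡ 1 (mod 8), (2/25) = +1.
Reached (1/25) = 1. Collecting the sign flips along the way, the symbol is +1.

1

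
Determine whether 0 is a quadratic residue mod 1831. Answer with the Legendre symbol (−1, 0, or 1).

0

Top reduces to 0: gcd > 1, so the symbol is 0.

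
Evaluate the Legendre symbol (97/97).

0

First reduce: 97 ≡ 0 (mod 97).
Top reduces to 0: gcd > 1, so the symbol is 0.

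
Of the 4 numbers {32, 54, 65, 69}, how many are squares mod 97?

3

(32/97) = +1 → QR.
(54/97) = +1 → QR.
(65/97) = +1 → QR.
(69/97) = -1 → non-residue.
Total quadratic residues among the 4: 3.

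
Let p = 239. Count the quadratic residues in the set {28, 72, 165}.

(28/239) = -1 → non-residue.
(72/239) = +1 → QR.
(165/239) = +1 → QR.
Total quadratic residues among the 3: 2.

2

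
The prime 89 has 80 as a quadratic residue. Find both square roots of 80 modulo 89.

89 ≡ 1 (mod 4), so we find a root by search.
Trying successive values, 13² = 169 ≡ 80 (mod 89). The other root is 89 − 13 = 76.

13, 76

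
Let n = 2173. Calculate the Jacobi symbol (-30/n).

First reduce: -30 ≡ 2143 (mod 2173).
Reciprocity: 2143 ≡ 3 and 2173 ≡ 1 (mod 4), so (2143/2173) = +(2173/2143).
Reduce top mod 2143: now compute (30/2143).
Pull out 2: since 2143 ≡ 7 (mod 8), (2/2143) = +1.
Reciprocity: 15 ≡ 3 and 2143 ≡ 3 (mod 4), so (15/2143) = −(2143/15).
Reduce top mod 15: now compute (13/15).
Reciprocity: 13 ≡ 1 and 15 ≡ 3 (mod 4), so (13/15) = +(15/13).
Reduce top mod 13: now compute (2/13).
Pull out 2: since 13 ≡ 5 (mod 8), (2/13) = -1.
Reached (1/13) = 1. Collecting the sign flips along the way, the symbol is +1.

1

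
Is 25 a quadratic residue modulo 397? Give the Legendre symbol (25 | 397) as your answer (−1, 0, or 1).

1

Reciprocity: 25 ≡ 1 and 397 ≡ 1 (mod 4), so (25/397) = +(397/25).
Reduce top mod 25: now compute (22/25).
Pull out 2: since 25 ≡ 1 (mod 8), (2/25) = +1.
Reciprocity: 11 ≡ 3 and 25 ≡ 1 (mod 4), so (11/25) = +(25/11).
Reduce top mod 11: now compute (3/11).
Reciprocity: 3 ≡ 3 and 11 ≡ 3 (mod 4), so (3/11) = −(11/3).
Reduce top mod 3: now compute (2/3).
Pull out 2: since 3 ≡ 3 (mod 8), (2/3) = -1.
Reached (1/3) = 1. Collecting the sign flips along the way, the symbol is +1.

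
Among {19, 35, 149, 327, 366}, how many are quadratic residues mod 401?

3

(19/401) = -1 → non-residue.
(35/401) = +1 → QR.
(149/401) = +1 → QR.
(327/401) = -1 → non-residue.
(366/401) = +1 → QR.
Total quadratic residues among the 5: 3.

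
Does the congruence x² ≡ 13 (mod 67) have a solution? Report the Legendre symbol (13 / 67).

Euler's criterion: (13/67) ≡ 13^33 (mod 67).
13^2 ≡ 35 (mod 67)
13^4 ≡ 19 (mod 67)
13^8 ≡ 26 (mod 67)
13^16 ≡ 6 (mod 67)
13^32 ≡ 36 (mod 67)
13^33 = 13^(32+1) ≡ 66 (mod 67).
Result is 66 ≡ −1, so (13/67) = −1.

-1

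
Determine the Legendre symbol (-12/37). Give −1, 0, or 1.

1

First reduce: -12 ≡ 25 (mod 37).
Reciprocity: 25 ≡ 1 and 37 ≡ 1 (mod 4), so (25/37) = +(37/25).
Reduce top mod 25: now compute (12/25).
Pull out 2^2: since 25 ≡ 1 (mod 8), (2/25) = +1, so (2/25)^2 = +1.
Reciprocity: 3 ≡ 3 and 25 ≡ 1 (mod 4), so (3/25) = +(25/3).
Reduce top mod 3: now compute (1/3).
Reached (1/3) = 1. Collecting the sign flips along the way, the symbol is +1.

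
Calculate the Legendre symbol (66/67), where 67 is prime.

Pull out 2: since 67 ≡ 3 (mod 8), (2/67) = -1.
Reciprocity: 33 ≡ 1 and 67 ≡ 3 (mod 4), so (33/67) = +(67/33).
Reduce top mod 33: now compute (1/33).
Reached (1/33) = 1. Collecting the sign flips along the way, the symbol is -1.

-1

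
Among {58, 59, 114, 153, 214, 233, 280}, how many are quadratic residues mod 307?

(58/307) = +1 → QR.
(59/307) = -1 → non-residue.
(114/307) = +1 → QR.
(153/307) = +1 → QR.
(214/307) = -1 → non-residue.
(233/307) = +1 → QR.
(280/307) = +1 → QR.
Total quadratic residues among the 7: 5.

5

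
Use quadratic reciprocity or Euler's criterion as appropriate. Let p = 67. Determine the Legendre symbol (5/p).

-1

Reciprocity: 5 ≡ 1 and 67 ≡ 3 (mod 4), so (5/67) = +(67/5).
Reduce top mod 5: now compute (2/5).
Pull out 2: since 5 ≡ 5 (mod 8), (2/5) = -1.
Reached (1/5) = 1. Collecting the sign flips along the way, the symbol is -1.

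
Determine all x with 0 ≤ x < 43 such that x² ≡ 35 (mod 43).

Since 43 ≡ 3 (mod 4), a square root of 35 is 35^((43+1)/4) = 35^11 mod 43.
Repeated squaring: 35^2≡21, 35^4≡11, 35^8≡35 (mod 43).
35^11 = 35^(8+2+1) ≡ 11 (mod 43).
Check: 11² = 121 ≡ 35 (mod 43). The two roots are 11 and 32.

11, 32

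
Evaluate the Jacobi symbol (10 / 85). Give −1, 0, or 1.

0

Pull out 2: since 85 ≡ 5 (mod 8), (2/85) = -1.
Reciprocity: 5 ≡ 1 and 85 ≡ 1 (mod 4), so (5/85) = +(85/5).
Reduce top mod 5: now compute (0/5).
Top reduces to 0: gcd > 1, so the symbol is 0.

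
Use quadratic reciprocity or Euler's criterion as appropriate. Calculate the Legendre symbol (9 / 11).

1

Reciprocity: 9 ≡ 1 and 11 ≡ 3 (mod 4), so (9/11) = +(11/9).
Reduce top mod 9: now compute (2/9).
Pull out 2: since 9 ≡ 1 (mod 8), (2/9) = +1.
Reached (1/9) = 1. Collecting the sign flips along the way, the symbol is +1.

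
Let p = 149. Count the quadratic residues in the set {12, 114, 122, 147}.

1

(12/149) = -1 → non-residue.
(114/149) = +1 → QR.
(122/149) = -1 → non-residue.
(147/149) = -1 → non-residue.
Total quadratic residues among the 4: 1.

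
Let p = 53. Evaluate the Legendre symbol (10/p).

Pull out 2: since 53 ≡ 5 (mod 8), (2/53) = -1.
Reciprocity: 5 ≡ 1 and 53 ≡ 1 (mod 4), so (5/53) = +(53/5).
Reduce top mod 5: now compute (3/5).
Reciprocity: 3 ≡ 3 and 5 ≡ 1 (mod 4), so (3/5) = +(5/3).
Reduce top mod 3: now compute (2/3).
Pull out 2: since 3 ≡ 3 (mod 8), (2/3) = -1.
Reached (1/3) = 1. Collecting the sign flips along the way, the symbol is +1.

1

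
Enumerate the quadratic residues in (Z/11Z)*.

Square k = 1,…,5 (k and 11−k give the same square):
1²=1, 2²=4, 3²=9, 4²≡5, 5²≡3 (mod 11).
So the quadratic residues mod 11 are {1, 3, 4, 5, 9}.

1, 3, 4, 5, 9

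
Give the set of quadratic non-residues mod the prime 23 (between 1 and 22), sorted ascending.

Square k = 1,…,11 (k and 23−k give the same square):
1²=1, 2²=4, 3²=9, 4²=16, 5²≡2, 6²≡13, 7²≡3, 8²≡18, 9²≡12, 10²≡8, 11²≡6 (mod 23).
The residues are {1, 2, 3, 4, 6, 8, 9, 12, 13, 16, 18}; the non-residues are the remaining 11 nonzero classes.

5, 7, 10, 11, 14, 15, 17, 19, 20, 21, 22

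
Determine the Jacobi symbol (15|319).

Reciprocity: 15 ≡ 3 and 319 ≡ 3 (mod 4), so (15/319) = −(319/15).
Reduce top mod 15: now compute (4/15).
Pull out 2^2: since 15 ≡ 7 (mod 8), (2/15) = +1, so (2/15)^2 = +1.
Reached (1/15) = 1. Collecting the sign flips along the way, the symbol is -1.

-1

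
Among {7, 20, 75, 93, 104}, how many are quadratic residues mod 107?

1

(7/107) = -1 → non-residue.
(20/107) = -1 → non-residue.
(75/107) = +1 → QR.
(93/107) = -1 → non-residue.
(104/107) = -1 → non-residue.
Total quadratic residues among the 5: 1.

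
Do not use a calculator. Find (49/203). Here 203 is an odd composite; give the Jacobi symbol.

Reciprocity: 49 ≡ 1 and 203 ≡ 3 (mod 4), so (49/203) = +(203/49).
Reduce top mod 49: now compute (7/49).
Reciprocity: 7 ≡ 3 and 49 ≡ 1 (mod 4), so (7/49) = +(49/7).
Reduce top mod 7: now compute (0/7).
Top reduces to 0: gcd > 1, so the symbol is 0.

0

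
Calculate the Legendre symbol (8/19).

-1

Euler's criterion: (8/19) ≡ 8^9 (mod 19).
8^2 ≡ 7 (mod 19)
8^4 ≡ 11 (mod 19)
8^8 ≡ 7 (mod 19)
8^9 = 8^(8+1) ≡ 18 (mod 19).
Result is 18 ≡ −1, so (8/19) = −1.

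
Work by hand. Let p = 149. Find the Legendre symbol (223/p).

Euler's criterion: (223/149) ≡ 74^74 (mod 149).
74^2 ≡ 112 (mod 149)
74^4 ≡ 28 (mod 149)
74^8 ≡ 39 (mod 149)
74^16 ≡ 31 (mod 149)
74^32 ≡ 67 (mod 149)
74^64 ≡ 19 (mod 149)
74^74 = 74^(64+8+2) ≡ 148 (mod 149).
Result is 148 ≡ −1, so (223/149) = −1.

-1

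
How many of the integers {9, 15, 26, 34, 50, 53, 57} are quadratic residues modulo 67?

(9/67) = +1 → QR.
(15/67) = +1 → QR.
(26/67) = +1 → QR.
(34/67) = -1 → non-residue.
(50/67) = -1 → non-residue.
(53/67) = -1 → non-residue.
(57/67) = -1 → non-residue.
Total quadratic residues among the 7: 3.

3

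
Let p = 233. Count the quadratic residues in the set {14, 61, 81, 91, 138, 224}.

4

(14/233) = +1 → QR.
(61/233) = -1 → non-residue.
(81/233) = +1 → QR.
(91/233) = +1 → QR.
(138/233) = -1 → non-residue.
(224/233) = +1 → QR.
Total quadratic residues among the 6: 4.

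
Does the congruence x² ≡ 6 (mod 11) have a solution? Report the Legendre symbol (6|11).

-1

Pull out 2: since 11 ≡ 3 (mod 8), (2/11) = -1.
Reciprocity: 3 ≡ 3 and 11 ≡ 3 (mod 4), so (3/11) = −(11/3).
Reduce top mod 3: now compute (2/3).
Pull out 2: since 3 ≡ 3 (mod 8), (2/3) = -1.
Reached (1/3) = 1. Collecting the sign flips along the way, the symbol is -1.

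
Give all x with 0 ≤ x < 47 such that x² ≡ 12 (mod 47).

Since 47 ≡ 3 (mod 4), a square root of 12 is 12^((47+1)/4) = 12^12 mod 47.
Repeated squaring: 12^2≡3, 12^4≡9, 12^8≡34 (mod 47).
12^12 = 12^(8+4) ≡ 24 (mod 47).
Check: 24² = 576 ≡ 12 (mod 47). The two roots are 23 and 24.

23, 24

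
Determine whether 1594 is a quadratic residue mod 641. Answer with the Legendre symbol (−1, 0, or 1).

First reduce: 1594 ≡ 312 (mod 641).
Pull out 2^3: since 641 ≡ 1 (mod 8), (2/641) = +1, so (2/641)^3 = +1.
Reciprocity: 39 ≡ 3 and 641 ≡ 1 (mod 4), so (39/641) = +(641/39).
Reduce top mod 39: now compute (17/39).
Reciprocity: 17 ≡ 1 and 39 ≡ 3 (mod 4), so (17/39) = +(39/17).
Reduce top mod 17: now compute (5/17).
Reciprocity: 5 ≡ 1 and 17 ≡ 1 (mod 4), so (5/17) = +(17/5).
Reduce top mod 5: now compute (2/5).
Pull out 2: since 5 ≡ 5 (mod 8), (2/5) = -1.
Reached (1/5) = 1. Collecting the sign flips along the way, the symbol is -1.

-1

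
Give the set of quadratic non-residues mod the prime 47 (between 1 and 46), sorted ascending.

Square k = 1,…,23 (k and 47−k give the same square):
1²=1, 2²=4, 3²=9, 4²=16, 5²=25, 6²=36, 7²≡2, 8²≡17, 9²≡34, 10²≡6, 11²≡27, 12²≡3, 13²≡28, 14²≡8, 15²≡37, 16²≡21, 17²≡7, 18²≡42, 19²≡32, 20²≡24, 21²≡18, 22²≡14, 23²≡12 (mod 47).
The residues are {1, 2, 3, 4, 6, 7, 8, 9, 12, 14, 16, 17, 18, 21, 24, 25, 27, 28, 32, 34, 36, 37, 42}; the non-residues are the remaining 23 nonzero classes.

5,10,11,13,15,19,20,22,23,26,29,30,31,33,35,38,39,40,41,43,44,45,46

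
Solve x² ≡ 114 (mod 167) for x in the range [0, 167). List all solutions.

75, 92

Since 167 ≡ 3 (mod 4), a square root of 114 is 114^((167+1)/4) = 114^42 mod 167.
Repeated squaring: 114^2≡137, 114^4≡65, 114^8≡50, 114^16≡162, 114^32≡25 (mod 167).
114^42 = 114^(32+8+2) ≡ 75 (mod 167).
Check: 75² = 5625 ≡ 114 (mod 167). The two roots are 75 and 92.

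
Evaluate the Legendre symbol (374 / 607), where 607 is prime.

-1

Pull out 2: since 607 ≡ 7 (mod 8), (2/607) = +1.
Reciprocity: 187 ≡ 3 and 607 ≡ 3 (mod 4), so (187/607) = −(607/187).
Reduce top mod 187: now compute (46/187).
Pull out 2: since 187 ≡ 3 (mod 8), (2/187) = -1.
Reciprocity: 23 ≡ 3 and 187 ≡ 3 (mod 4), so (23/187) = −(187/23).
Reduce top mod 23: now compute (3/23).
Reciprocity: 3 ≡ 3 and 23 ≡ 3 (mod 4), so (3/23) = −(23/3).
Reduce top mod 3: now compute (2/3).
Pull out 2: since 3 ≡ 3 (mod 8), (2/3) = -1.
Reached (1/3) = 1. Collecting the sign flips along the way, the symbol is -1.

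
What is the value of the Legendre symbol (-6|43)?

-1

Euler's criterion: (-6/43) ≡ 37^21 (mod 43).
37^2 ≡ 36 (mod 43)
37^4 ≡ 6 (mod 43)
37^8 ≡ 36 (mod 43)
37^16 ≡ 6 (mod 43)
37^21 = 37^(16+4+1) ≡ 42 (mod 43).
Result is 42 ≡ −1, so (-6/43) = −1.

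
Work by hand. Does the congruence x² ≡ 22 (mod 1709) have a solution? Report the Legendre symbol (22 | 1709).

-1

Pull out 2: since 1709 ≡ 5 (mod 8), (2/1709) = -1.
Reciprocity: 11 ≡ 3 and 1709 ≡ 1 (mod 4), so (11/1709) = +(1709/11).
Reduce top mod 11: now compute (4/11).
Pull out 2^2: since 11 ≡ 3 (mod 8), (2/11) = -1, so (2/11)^2 = +1.
Reached (1/11) = 1. Collecting the sign flips along the way, the symbol is -1.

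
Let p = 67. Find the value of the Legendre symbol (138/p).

Euler's criterion: (138/67) ≡ 4^33 (mod 67).
4^2 ≡ 16 (mod 67)
4^4 ≡ 55 (mod 67)
4^8 ≡ 10 (mod 67)
4^16 ≡ 33 (mod 67)
4^32 ≡ 17 (mod 67)
4^33 = 4^(32+1) ≡ 1 (mod 67).
Result is 1, so (138/67) = 1.

1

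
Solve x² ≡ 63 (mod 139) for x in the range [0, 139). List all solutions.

52, 87

Since 139 ≡ 3 (mod 4), a square root of 63 is 63^((139+1)/4) = 63^35 mod 139.
Repeated squaring: 63^2≡77, 63^4≡91, 63^8≡80, 63^16≡6, 63^32≡36 (mod 139).
63^35 = 63^(32+2+1) ≡ 52 (mod 139).
Check: 52² = 2704 ≡ 63 (mod 139). The two roots are 52 and 87.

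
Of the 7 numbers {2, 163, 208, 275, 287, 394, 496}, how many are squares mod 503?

4

(2/503) = +1 → QR.
(163/503) = -1 → non-residue.
(208/503) = +1 → QR.
(275/503) = +1 → QR.
(287/503) = -1 → non-residue.
(394/503) = +1 → QR.
(496/503) = -1 → non-residue.
Total quadratic residues among the 7: 4.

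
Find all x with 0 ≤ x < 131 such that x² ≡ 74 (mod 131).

27, 104

Since 131 ≡ 3 (mod 4), a square root of 74 is 74^((131+1)/4) = 74^33 mod 131.
Repeated squaring: 74^2≡105, 74^4≡21, 74^8≡48, 74^16≡77, 74^32≡34 (mod 131).
74^33 = 74^(32+1) ≡ 27 (mod 131).
Check: 27² = 729 ≡ 74 (mod 131). The two roots are 27 and 104.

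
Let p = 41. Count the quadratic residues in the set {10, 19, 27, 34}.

1

(10/41) = +1 → QR.
(19/41) = -1 → non-residue.
(27/41) = -1 → non-residue.
(34/41) = -1 → non-residue.
Total quadratic residues among the 4: 1.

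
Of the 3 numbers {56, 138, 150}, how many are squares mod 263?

2

(56/263) = -1 → non-residue.
(138/263) = +1 → QR.
(150/263) = +1 → QR.
Total quadratic residues among the 3: 2.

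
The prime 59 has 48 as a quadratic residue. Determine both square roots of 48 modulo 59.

Since 59 ≡ 3 (mod 4), a square root of 48 is 48^((59+1)/4) = 48^15 mod 59.
Repeated squaring: 48^2≡3, 48^4≡9, 48^8≡22 (mod 59).
48^15 = 48^(8+4+2+1) ≡ 15 (mod 59).
Check: 15² = 225 ≡ 48 (mod 59). The two roots are 15 and 44.

15, 44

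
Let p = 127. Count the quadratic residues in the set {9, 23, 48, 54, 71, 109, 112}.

2

(9/127) = +1 → QR.
(23/127) = -1 → non-residue.
(48/127) = -1 → non-residue.
(54/127) = -1 → non-residue.
(71/127) = +1 → QR.
(109/127) = -1 → non-residue.
(112/127) = -1 → non-residue.
Total quadratic residues among the 7: 2.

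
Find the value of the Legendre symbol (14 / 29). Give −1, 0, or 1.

Euler's criterion: (14/29) ≡ 14^14 (mod 29).
14^2 ≡ 22 (mod 29)
14^4 ≡ 20 (mod 29)
14^8 ≡ 23 (mod 29)
14^14 = 14^(8+4+2) ≡ 28 (mod 29).
Result is 28 ≡ −1, so (14/29) = −1.

-1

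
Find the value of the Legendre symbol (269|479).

-1

Reciprocity: 269 ≡ 1 and 479 ≡ 3 (mod 4), so (269/479) = +(479/269).
Reduce top mod 269: now compute (210/269).
Pull out 2: since 269 ≡ 5 (mod 8), (2/269) = -1.
Reciprocity: 105 ≡ 1 and 269 ≡ 1 (mod 4), so (105/269) = +(269/105).
Reduce top mod 105: now compute (59/105).
Reciprocity: 59 ≡ 3 and 105 ≡ 1 (mod 4), so (59/105) = +(105/59).
Reduce top mod 59: now compute (46/59).
Pull out 2: since 59 ≡ 3 (mod 8), (2/59) = -1.
Reciprocity: 23 ≡ 3 and 59 ≡ 3 (mod 4), so (23/59) = −(59/23).
Reduce top mod 23: now compute (13/23).
Reciprocity: 13 ≡ 1 and 23 ≡ 3 (mod 4), so (13/23) = +(23/13).
Reduce top mod 13: now compute (10/13).
Pull out 2: since 13 ≡ 5 (mod 8), (2/13) = -1.
Reciprocity: 5 ≡ 1 and 13 ≡ 1 (mod 4), so (5/13) = +(13/5).
Reduce top mod 5: now compute (3/5).
Reciprocity: 3 ≡ 3 and 5 ≡ 1 (mod 4), so (3/5) = +(5/3).
Reduce top mod 3: now compute (2/3).
Pull out 2: since 3 ≡ 3 (mod 8), (2/3) = -1.
Reached (1/3) = 1. Collecting the sign flips along the way, the symbol is -1.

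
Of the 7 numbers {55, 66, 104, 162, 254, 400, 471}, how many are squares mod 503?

4

(55/503) = -1 → non-residue.
(66/503) = +1 → QR.
(104/503) = +1 → QR.
(162/503) = +1 → QR.
(254/503) = -1 → non-residue.
(400/503) = +1 → QR.
(471/503) = -1 → non-residue.
Total quadratic residues among the 7: 4.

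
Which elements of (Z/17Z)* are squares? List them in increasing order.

Square k = 1,…,8 (k and 17−k give the same square):
1²=1, 2²=4, 3²=9, 4²=16, 5²≡8, 6²≡2, 7²≡15, 8²≡13 (mod 17).
So the quadratic residues mod 17 are {1, 2, 4, 8, 9, 13, 15, 16}.

1, 2, 4, 8, 9, 13, 15, 16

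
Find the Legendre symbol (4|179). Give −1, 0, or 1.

1

Euler's criterion: (4/179) ≡ 4^89 (mod 179).
4^2 ≡ 16 (mod 179)
4^4 ≡ 77 (mod 179)
4^8 ≡ 22 (mod 179)
4^16 ≡ 126 (mod 179)
4^32 ≡ 124 (mod 179)
4^64 ≡ 161 (mod 179)
4^89 = 4^(64+16+8+1) ≡ 1 (mod 179).
Result is 1, so (4/179) = 1.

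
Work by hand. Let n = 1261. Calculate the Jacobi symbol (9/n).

Reciprocity: 9 ≡ 1 and 1261 ≡ 1 (mod 4), so (9/1261) = +(1261/9).
Reduce top mod 9: now compute (1/9).
Reached (1/9) = 1. Collecting the sign flips along the way, the symbol is +1.

1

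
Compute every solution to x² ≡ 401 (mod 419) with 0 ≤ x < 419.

Since 419 ≡ 3 (mod 4), a square root of 401 is 401^((419+1)/4) = 401^105 mod 419.
Repeated squaring: 401^2≡324, 401^4≡226, 401^8≡377, 401^16≡88, 401^32≡202, 401^64≡161 (mod 419).
401^105 = 401^(64+32+8+1) ≡ 131 (mod 419).
Check: 131² = 17161 ≡ 401 (mod 419). The two roots are 131 and 288.

131, 288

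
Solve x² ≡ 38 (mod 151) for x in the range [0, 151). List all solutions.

Since 151 ≡ 3 (mod 4), a square root of 38 is 38^((151+1)/4) = 38^38 mod 151.
Repeated squaring: 38^2≡85, 38^4≡128, 38^8≡76, 38^16≡38, 38^32≡85 (mod 151).
38^38 = 38^(32+4+2) ≡ 76 (mod 151).
Check: 76² = 5776 ≡ 38 (mod 151). The two roots are 75 and 76.

75, 76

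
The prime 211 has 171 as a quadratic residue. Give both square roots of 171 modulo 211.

63, 148

Since 211 ≡ 3 (mod 4), a square root of 171 is 171^((211+1)/4) = 171^53 mod 211.
Repeated squaring: 171^2≡123, 171^4≡148, 171^8≡171, 171^16≡123, 171^32≡148 (mod 211).
171^53 = 171^(32+16+4+1) ≡ 148 (mod 211).
Check: 148² = 21904 ≡ 171 (mod 211). The two roots are 63 and 148.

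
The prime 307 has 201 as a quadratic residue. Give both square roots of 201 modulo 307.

Since 307 ≡ 3 (mod 4), a square root of 201 is 201^((307+1)/4) = 201^77 mod 307.
Repeated squaring: 201^2≡184, 201^4≡86, 201^8≡28, 201^16≡170, 201^32≡42, 201^64≡229 (mod 307).
201^77 = 201^(64+8+4+1) ≡ 87 (mod 307).
Check: 87² = 7569 ≡ 201 (mod 307). The two roots are 87 and 220.

87, 220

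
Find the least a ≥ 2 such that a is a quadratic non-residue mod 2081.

3

(2/2081) = +1, so 2 is a residue.
(3/2081) = −1, so 3 is the smallest positive non-residue mod 2081.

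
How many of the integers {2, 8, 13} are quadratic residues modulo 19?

(2/19) = -1 → non-residue.
(8/19) = -1 → non-residue.
(13/19) = -1 → non-residue.
Total quadratic residues among the 3: 0.

0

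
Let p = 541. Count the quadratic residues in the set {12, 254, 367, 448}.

(12/541) = +1 → QR.
(254/541) = +1 → QR.
(367/541) = +1 → QR.
(448/541) = +1 → QR.
Total quadratic residues among the 4: 4.

4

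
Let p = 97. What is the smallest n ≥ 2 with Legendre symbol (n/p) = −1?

5

(2/97) = +1, so 2 is a residue.
(3/97) = +1, so 3 is a residue.
(4/97) = +1, so 4 is a residue.
(5/97) = −1, so 5 is the smallest positive non-residue mod 97.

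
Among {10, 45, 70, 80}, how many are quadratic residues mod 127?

(10/127) = -1 → non-residue.
(45/127) = -1 → non-residue.
(70/127) = +1 → QR.
(80/127) = -1 → non-residue.
Total quadratic residues among the 4: 1.

1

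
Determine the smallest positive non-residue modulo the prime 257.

3

(2/257) = +1, so 2 is a residue.
(3/257) = −1, so 3 is the smallest positive non-residue mod 257.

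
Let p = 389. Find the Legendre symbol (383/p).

Reciprocity: 383 ≡ 3 and 389 ≡ 1 (mod 4), so (383/389) = +(389/383).
Reduce top mod 383: now compute (6/383).
Pull out 2: since 383 ≡ 7 (mod 8), (2/383) = +1.
Reciprocity: 3 ≡ 3 and 383 ≡ 3 (mod 4), so (3/383) = −(383/3).
Reduce top mod 3: now compute (2/3).
Pull out 2: since 3 ≡ 3 (mod 8), (2/3) = -1.
Reached (1/3) = 1. Collecting the sign flips along the way, the symbol is +1.

1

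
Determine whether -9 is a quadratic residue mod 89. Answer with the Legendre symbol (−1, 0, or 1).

1

Euler's criterion: (-9/89) ≡ 80^44 (mod 89).
80^2 ≡ 81 (mod 89)
80^4 ≡ 64 (mod 89)
80^8 ≡ 2 (mod 89)
80^16 ≡ 4 (mod 89)
80^32 ≡ 16 (mod 89)
80^44 = 80^(32+8+4) ≡ 1 (mod 89).
Result is 1, so (-9/89) = 1.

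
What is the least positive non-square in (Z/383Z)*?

(2/383) = +1, so 2 is a residue.
(3/383) = +1, so 3 is a residue.
(4/383) = +1, so 4 is a residue.
(5/383) = −1, so 5 is the smallest positive non-residue mod 383.

5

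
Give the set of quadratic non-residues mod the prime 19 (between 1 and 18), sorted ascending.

Square k = 1,…,9 (k and 19−k give the same square):
1²=1, 2²=4, 3²=9, 4²=16, 5²≡6, 6²≡17, 7²≡11, 8²≡7, 9²≡5 (mod 19).
The residues are {1, 4, 5, 6, 7, 9, 11, 16, 17}; the non-residues are the remaining 9 nonzero classes.

2,3,8,10,12,13,14,15,18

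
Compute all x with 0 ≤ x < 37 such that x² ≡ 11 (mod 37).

37 ≡ 1 (mod 4), so we find a root by search.
Trying successive values, 14² = 196 ≡ 11 (mod 37). The other root is 37 − 14 = 23.

14, 23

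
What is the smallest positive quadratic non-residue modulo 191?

(2/191) = +1, so 2 is a residue.
(3/191) = +1, so 3 is a residue.
(4/191) = +1, so 4 is a residue.
(5/191) = +1, so 5 is a residue.
(6/191) = +1, so 6 is a residue.
(7/191) = −1, so 7 is the smallest positive non-residue mod 191.

7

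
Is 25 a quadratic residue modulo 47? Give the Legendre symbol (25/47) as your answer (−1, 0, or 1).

Euler's criterion: (25/47) ≡ 25^23 (mod 47).
25^2 ≡ 14 (mod 47)
25^4 ≡ 8 (mod 47)
25^8 ≡ 17 (mod 47)
25^16 ≡ 7 (mod 47)
25^23 = 25^(16+4+2+1) ≡ 1 (mod 47).
Result is 1, so (25/47) = 1.

1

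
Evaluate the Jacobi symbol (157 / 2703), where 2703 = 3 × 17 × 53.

Reciprocity: 157 ≡ 1 and 2703 ≡ 3 (mod 4), so (157/2703) = +(2703/157).
Reduce top mod 157: now compute (34/157).
Pull out 2: since 157 ≡ 5 (mod 8), (2/157) = -1.
Reciprocity: 17 ≡ 1 and 157 ≡ 1 (mod 4), so (17/157) = +(157/17).
Reduce top mod 17: now compute (4/17).
Pull out 2^2: since 17 ≡ 1 (mod 8), (2/17) = +1, so (2/17)^2 = +1.
Reached (1/17) = 1. Collecting the sign flips along the way, the symbol is -1.

-1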